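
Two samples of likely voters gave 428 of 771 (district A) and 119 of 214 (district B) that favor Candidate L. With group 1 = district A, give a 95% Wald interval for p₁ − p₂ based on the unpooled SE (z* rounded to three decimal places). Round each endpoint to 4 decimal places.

(-0.0762, 0.0743)

p̂₁ = 0.55512, p̂₂ = 0.55607, so the observed difference is -0.00095.
SE = √(0.000320313 + 0.001153531) = √0.001473844 = 0.038391.
z* = 1.960 at the 95% level. Margin of error = 0.07525.
Interval: -0.00095 ± 0.07525 → (-0.0762, 0.0743).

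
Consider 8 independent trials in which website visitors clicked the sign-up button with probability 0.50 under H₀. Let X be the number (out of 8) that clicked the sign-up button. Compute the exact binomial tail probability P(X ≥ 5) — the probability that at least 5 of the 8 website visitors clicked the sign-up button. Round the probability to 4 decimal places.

P = 0.3633

X ~ Binomial(n=8, p=0.50).
P(X ≥ 5) = C(8,5)·0.50^5·0.50^3 + C(8,6)·0.50^6·0.50^2 + C(8,7)·0.50^7·0.50^1 + C(8,8)·0.50^8·0.50^0.
= 0.218750 + 0.109375 + 0.031250 + 0.003906 = 0.3633.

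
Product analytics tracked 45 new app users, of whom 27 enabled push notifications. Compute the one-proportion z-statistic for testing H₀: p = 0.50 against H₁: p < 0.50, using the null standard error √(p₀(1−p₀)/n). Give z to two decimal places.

z = 1.34

p̂ = 27/45 = 0.60000.
Under H₀, SE = √(p₀(1−p₀)/n) = √(0.50·0.50/45) = √0.005555556 = 0.074536.
z = (0.60000 − 0.50)/0.074536 = 0.10000/0.074536 = 1.34.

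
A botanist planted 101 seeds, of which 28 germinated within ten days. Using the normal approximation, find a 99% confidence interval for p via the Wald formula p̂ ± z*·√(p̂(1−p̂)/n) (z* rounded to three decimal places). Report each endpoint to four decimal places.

(0.1625, 0.3920)

p̂ = 28/101 = 0.27723.
SE(p̂) = √(0.27723·0.72277/101) = 0.044541.
z* = 2.576 at the 99% level.
Margin of error: 2.576 × 0.044541 = 0.11474.
CI: 0.27723 ± 0.11474 = (0.1625, 0.3920).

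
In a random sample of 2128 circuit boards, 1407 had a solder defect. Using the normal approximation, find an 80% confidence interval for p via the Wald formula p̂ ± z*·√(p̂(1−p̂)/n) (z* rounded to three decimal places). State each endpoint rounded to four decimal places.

(0.6480, 0.6743)

Sample proportion p̂ = 1407/2128 = 0.66118.
SE(p̂) = √(0.66118·0.33882/2128) = 0.010260.
For 80% confidence, z* = 1.282.
Margin of error: 1.282 × 0.010260 = 0.01315.
CI: 0.66118 ± 0.01315 = (0.6480, 0.6743).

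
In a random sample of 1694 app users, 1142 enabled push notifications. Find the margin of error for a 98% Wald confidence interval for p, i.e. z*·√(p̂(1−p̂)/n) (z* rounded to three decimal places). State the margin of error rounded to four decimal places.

With x = 1142 successes in n = 1694, p̂ = 0.67414.
SE(p̂) = √(0.67414·0.32586/1694) = 0.011388.
z* = 2.326 at the 98% level.
So ME = 0.0265.

ME = 0.0265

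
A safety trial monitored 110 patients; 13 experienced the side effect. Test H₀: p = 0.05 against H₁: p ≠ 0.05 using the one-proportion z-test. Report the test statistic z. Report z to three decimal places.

z = 3.281

With x = 13 successes in n = 110, p̂ = 0.11818.
Null standard error: √(0.05·0.95/110) = √0.000431818 = 0.020780.
z = (p̂ − p₀)/SE = (0.11818 − 0.05)/0.020780 = 3.281.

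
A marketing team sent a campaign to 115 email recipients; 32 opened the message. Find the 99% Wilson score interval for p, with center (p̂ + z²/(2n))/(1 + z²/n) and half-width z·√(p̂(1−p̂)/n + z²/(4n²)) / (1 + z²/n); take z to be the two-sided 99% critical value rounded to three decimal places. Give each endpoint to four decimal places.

Here p̂ = 32/115 = 0.27826 and z = 2.576 (z² = 6.635776).
1 + z²/n = 1.057702.
Adjusted center: (0.27826 + z²/(2n))/1.057702 = 0.29036.
Radicand: p̂(1−p̂)/n + z²/(4n²) = 0.001746363 + 0.000125440 = 0.001871803.
Half-width = z·√(radicand)/denom = 2.576·0.043264/1.057702 = 0.10537.
So the interval runs from 0.1850 to 0.3957.

(0.1850, 0.3957)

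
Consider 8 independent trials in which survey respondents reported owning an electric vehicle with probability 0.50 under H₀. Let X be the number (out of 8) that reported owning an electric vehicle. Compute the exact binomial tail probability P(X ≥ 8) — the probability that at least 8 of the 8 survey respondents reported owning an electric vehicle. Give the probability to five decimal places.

X ~ Binomial(n=8, p=0.50).
P(X ≥ 8) = C(8,8)·0.50^8·0.50^0.
= 0.003906 = 0.00391.

P = 0.00391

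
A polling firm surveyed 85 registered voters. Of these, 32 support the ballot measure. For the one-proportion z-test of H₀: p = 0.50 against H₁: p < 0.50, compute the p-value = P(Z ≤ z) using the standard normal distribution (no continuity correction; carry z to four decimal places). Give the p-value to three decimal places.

p̂ = 32/85 = 0.37647.
Null standard error: √(0.50·0.50/85) = √0.002941176 = 0.054233.
z = (p̂ − p₀)/SE = (32/85 − 0.50)/0.054233 ≈ -2.2778.
From the standard normal, P(Z ≤ z) = 0.011.

p-value = 0.011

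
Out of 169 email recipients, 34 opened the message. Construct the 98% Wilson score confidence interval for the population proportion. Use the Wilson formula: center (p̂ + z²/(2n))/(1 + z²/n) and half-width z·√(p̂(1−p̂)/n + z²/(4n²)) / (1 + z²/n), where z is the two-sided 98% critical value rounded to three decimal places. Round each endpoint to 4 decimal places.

Here p̂ = 34/169 = 0.20118 and z = 2.326 (z² = 5.410276).
1 + z²/n = 1.032013.
Center = (0.20118 + 0.016007)/1.032013 = 0.21045.
Radicand: p̂(1−p̂)/n + z²/(4n²) = 0.000950939 + 0.000047357 = 0.000998296.
Half-width = 2.326·√0.000998296/1.032013 = 0.07121.
CI: 0.21045 ± 0.07121 = (0.1392, 0.2817).

(0.1392, 0.2817)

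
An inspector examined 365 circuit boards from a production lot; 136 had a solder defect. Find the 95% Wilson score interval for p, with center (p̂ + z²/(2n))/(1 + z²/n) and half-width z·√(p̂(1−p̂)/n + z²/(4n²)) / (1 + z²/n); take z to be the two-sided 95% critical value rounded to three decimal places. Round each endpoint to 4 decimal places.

(0.3246, 0.4233)

p̂ = 136/365 = 0.37260; z = 1.960, so z² = 3.841600.
Denominator 1 + z²/n = 1 + 3.841600/365 = 1.010525.
Adjusted center: (0.37260 + z²/(2n))/1.010525 = 0.37393.
Radicand: p̂(1−p̂)/n + z²/(4n²) = 0.000640466 + 0.000007209 = 0.000647675.
Half-width = 1.960·√0.000647675/1.010525 = 0.04936.
CI: 0.37393 ± 0.04936 = (0.3246, 0.4233).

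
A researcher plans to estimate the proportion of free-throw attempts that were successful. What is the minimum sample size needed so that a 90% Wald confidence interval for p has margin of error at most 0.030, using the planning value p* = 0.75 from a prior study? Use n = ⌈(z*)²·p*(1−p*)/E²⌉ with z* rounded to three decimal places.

The 90% critical value is z* = 1.645.
p*(1−p*) = 0.1875.
(z*)²·p*(1−p*)/E² = 2.706025·0.1875/0.000900 = 563.755.
⌈563.755⌉ = 564.

n = 564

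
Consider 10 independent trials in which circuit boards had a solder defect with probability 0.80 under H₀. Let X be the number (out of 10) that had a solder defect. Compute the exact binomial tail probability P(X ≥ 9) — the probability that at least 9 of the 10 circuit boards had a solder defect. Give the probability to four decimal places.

X ~ Binomial(n=10, p=0.80).
P(X ≥ 9) = C(10,9)·0.80^9·0.20^1 + C(10,10)·0.80^10·0.20^0.
= 0.268435 + 0.107374 = 0.3758.

P = 0.3758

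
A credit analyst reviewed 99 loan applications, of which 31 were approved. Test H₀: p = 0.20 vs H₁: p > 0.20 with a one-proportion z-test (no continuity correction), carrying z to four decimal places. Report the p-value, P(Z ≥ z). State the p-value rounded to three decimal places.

p-value = 0.002

p̂ = 31/99 = 0.31313.
Null standard error: √(0.20·0.80/99) = √0.001616162 = 0.040202.
Test statistic (full precision, shown to 4 dp): z = (31/99 − 0.20)/SE₀ ≈ 2.8141.
From the standard normal, P(Z ≥ z) = 0.002.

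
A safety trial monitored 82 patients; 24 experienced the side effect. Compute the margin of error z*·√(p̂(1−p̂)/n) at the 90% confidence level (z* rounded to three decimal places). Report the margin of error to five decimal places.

ME = 0.08265

Sample proportion p̂ = 24/82 = 0.29268.
Standard error of p̂: √(0.207020/82) = √0.002524630 = 0.050246.
The 90% critical value is z* = 1.645.
So ME = 0.08265.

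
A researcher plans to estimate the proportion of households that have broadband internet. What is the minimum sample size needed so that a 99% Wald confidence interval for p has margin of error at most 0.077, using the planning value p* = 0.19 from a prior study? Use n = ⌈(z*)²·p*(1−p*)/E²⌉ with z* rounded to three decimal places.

n = 173

For 99% confidence, z* = 2.576.
p*(1−p*) = 0.1539.
(z*)²·p*(1−p*)/E² = 6.635776·0.1539/0.005929 = 172.246.
Rounding up, n = 173.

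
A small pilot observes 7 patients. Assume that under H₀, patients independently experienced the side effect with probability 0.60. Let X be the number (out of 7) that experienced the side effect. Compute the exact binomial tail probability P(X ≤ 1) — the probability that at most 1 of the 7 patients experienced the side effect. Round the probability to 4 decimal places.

P = 0.0188

X ~ Binomial(n=7, p=0.60).
P(X ≤ 1) = C(7,0)·0.60^0·0.40^7 + C(7,1)·0.60^1·0.40^6.
= 0.001638 + 0.017203 = 0.0188.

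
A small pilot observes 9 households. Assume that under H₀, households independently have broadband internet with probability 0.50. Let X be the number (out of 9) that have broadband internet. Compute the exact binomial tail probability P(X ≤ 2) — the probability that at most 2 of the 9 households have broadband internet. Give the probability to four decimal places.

P = 0.0898

X is binomial with n = 9 and p = 0.50.
P(X ≤ 2) = C(9,0)·0.50^0·0.50^9 + C(9,1)·0.50^1·0.50^8 + C(9,2)·0.50^2·0.50^7.
= 0.001953 + 0.017578 + 0.070312 = 0.0898.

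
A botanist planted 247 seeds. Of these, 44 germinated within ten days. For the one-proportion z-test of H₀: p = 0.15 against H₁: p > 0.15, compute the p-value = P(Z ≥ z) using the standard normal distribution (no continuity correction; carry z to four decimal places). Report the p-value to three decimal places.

p-value = 0.108

p̂ = 44/247 = 0.17814.
Under H₀, SE = √(p₀(1−p₀)/n) = √(0.15·0.85/247) = √0.000516194 = 0.022720.
z = (p̂ − p₀)/SE = (44/247 − 0.15)/0.022720 ≈ 1.2385.
From the standard normal, P(Z ≥ z) = 0.108.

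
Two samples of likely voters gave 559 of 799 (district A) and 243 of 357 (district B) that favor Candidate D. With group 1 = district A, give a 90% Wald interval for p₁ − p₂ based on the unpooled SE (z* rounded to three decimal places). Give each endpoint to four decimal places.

(-0.0296, 0.0675)

p̂₁ = 559/799 = 0.69962, p̂₂ = 243/357 = 0.68067; p̂₁ − p̂₂ = 0.01895.
SE = √(0.000263016 + 0.000608845) = √0.000871861 = 0.029527.
z* = 1.645 at the 90% level. Margin of error = 0.04857.
CI: 0.01895 ± 0.04857 = (-0.0296, 0.0675).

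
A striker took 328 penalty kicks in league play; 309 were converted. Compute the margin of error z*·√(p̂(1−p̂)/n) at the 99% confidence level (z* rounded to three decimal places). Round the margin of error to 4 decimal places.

p̂ = 309/328 = 0.94207.
Standard error of p̂: √(0.054571/328) = √0.000166376 = 0.012899.
For 99% confidence, z* = 2.576.
Margin of error = z*·SE = 2.576 × 0.012899 = 0.0332.

ME = 0.0332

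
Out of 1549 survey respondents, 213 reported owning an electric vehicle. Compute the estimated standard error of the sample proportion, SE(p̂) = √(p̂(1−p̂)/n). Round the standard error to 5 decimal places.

SE = 0.00875

p̂ = 213/1549 = 0.13751.
p̂(1−p̂) = 0.13751·0.86249 = 0.118601.
Dividing by n and taking the root: √0.000076566 = 0.00875.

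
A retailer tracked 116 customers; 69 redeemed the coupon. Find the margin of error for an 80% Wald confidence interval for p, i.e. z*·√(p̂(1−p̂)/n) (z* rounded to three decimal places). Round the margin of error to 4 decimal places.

ME = 0.0584

Sample proportion p̂ = 69/116 = 0.59483.
SE = √(p̂(1−p̂)/n) = √(0.241008/116) = 0.045581.
For 80% confidence, z* = 1.282.
Margin of error = z*·SE = 1.282 × 0.045581 = 0.0584.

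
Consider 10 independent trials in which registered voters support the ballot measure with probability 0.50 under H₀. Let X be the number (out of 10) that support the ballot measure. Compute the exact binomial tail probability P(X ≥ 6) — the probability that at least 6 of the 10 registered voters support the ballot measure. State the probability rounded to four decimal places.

X ~ Binomial(n=10, p=0.50).
P(X ≥ 6) = Σ_{j=6}^{10} C(10,j)·0.50^j·0.50^{10−j}.
= 0.205078 + 0.117188 + 0.043945 + 0.009766 + 0.000977 = 0.3770.

P = 0.3770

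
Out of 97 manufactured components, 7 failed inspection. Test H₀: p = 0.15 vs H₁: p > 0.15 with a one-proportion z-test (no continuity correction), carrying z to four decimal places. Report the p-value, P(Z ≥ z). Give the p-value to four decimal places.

p-value = 0.9841

p̂ = 7/97 = 0.07216.
SE₀ = √(0.15·0.85/97) = 0.036255.
Test statistic (full precision, shown to 4 dp): z = (7/97 − 0.15)/SE₀ ≈ -2.1469.
From the standard normal, P(Z ≥ z) = 0.9841.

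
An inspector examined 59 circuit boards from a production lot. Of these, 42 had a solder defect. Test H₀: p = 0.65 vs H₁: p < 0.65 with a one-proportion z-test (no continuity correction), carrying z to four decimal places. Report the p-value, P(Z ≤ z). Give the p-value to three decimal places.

p̂ = 42/59 = 0.71186.
Under H₀, SE = √(p₀(1−p₀)/n) = √(0.65·0.35/59) = √0.003855932 = 0.062096.
Test statistic (full precision, shown to 4 dp): z = (42/59 − 0.65)/SE₀ ≈ 0.9963.
From the standard normal, P(Z ≤ z) = 0.840.

p-value = 0.840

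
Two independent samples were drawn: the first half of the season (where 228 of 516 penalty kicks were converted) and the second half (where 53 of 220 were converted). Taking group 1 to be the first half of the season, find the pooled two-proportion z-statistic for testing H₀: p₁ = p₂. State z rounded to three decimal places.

p̂₁ = 228/516 = 0.44186, p̂₂ = 53/220 = 0.24091.
Pooled p̂ = (228+53)/(516+220) = 281/736 = 0.38179.
Pooled SE = √[0.2360272·0.00648344] ≈ 0.039119.
z = 0.20095/0.039119 = 5.137.

z = 5.137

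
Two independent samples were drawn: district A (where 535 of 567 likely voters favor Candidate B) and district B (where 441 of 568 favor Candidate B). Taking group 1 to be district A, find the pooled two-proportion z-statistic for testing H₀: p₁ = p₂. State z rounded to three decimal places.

p̂₁ = 535/567 = 0.94356, p̂₂ = 441/568 = 0.77641.
Pooled p̂ = (535+441)/(567+568) = 976/1135 = 0.85991.
Pooled SE = √[0.1204634·0.00352423] ≈ 0.020604.
z = (p̂₁ − p̂₂)/SE = (0.94356 − 0.77641)/0.020604 = 0.16715/0.020604 = 8.113.

z = 8.113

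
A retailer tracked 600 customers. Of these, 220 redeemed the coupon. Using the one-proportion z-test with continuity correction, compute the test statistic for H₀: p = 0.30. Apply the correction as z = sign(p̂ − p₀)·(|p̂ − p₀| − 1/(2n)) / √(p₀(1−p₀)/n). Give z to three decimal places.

z = 3.519

p̂ = 220/600 = 0.36667. p̂ − p₀ = 0.066667.
1/(2n) = 0.000833.
Corrected numerator: |0.066667| − 0.000833 = 0.065834.
Under H₀, SE = √(p₀(1−p₀)/n) = √(0.30·0.70/600) = √0.000350000 = 0.018708.
z = +0.065834/0.018708 = 3.519.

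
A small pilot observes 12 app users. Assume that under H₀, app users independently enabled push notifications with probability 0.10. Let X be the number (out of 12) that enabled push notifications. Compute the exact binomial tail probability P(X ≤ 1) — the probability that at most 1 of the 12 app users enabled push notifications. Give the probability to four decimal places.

X ~ Binomial(n=12, p=0.10).
P(X ≤ 1) = C(12,0)·0.10^0·0.90^12 + C(12,1)·0.10^1·0.90^11.
= 0.282430 + 0.376573 = 0.6590.

P = 0.6590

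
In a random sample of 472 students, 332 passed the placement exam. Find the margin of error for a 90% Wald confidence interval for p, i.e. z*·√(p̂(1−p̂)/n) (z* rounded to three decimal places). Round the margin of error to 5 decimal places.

ME = 0.03458

p̂ = 332/472 = 0.70339.
SE = √(p̂(1−p̂)/n) = √(0.208633/472) = 0.021024.
z* = 1.645 at the 90% level.
ME = 1.645·0.021024 = 0.03458.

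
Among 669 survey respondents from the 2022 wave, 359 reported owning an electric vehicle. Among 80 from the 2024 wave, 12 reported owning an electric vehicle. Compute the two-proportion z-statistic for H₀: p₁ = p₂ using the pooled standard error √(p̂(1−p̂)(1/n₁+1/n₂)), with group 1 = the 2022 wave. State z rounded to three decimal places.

p̂₁ = 359/669 = 0.53662, p̂₂ = 12/80 = 0.15000.
Pooling: p̂ = 371/749 = 0.49533.
SE = √[p̂(1−p̂)(1/n₁+1/n₂)] = √[0.49533·0.50467·(1/669+1/80)] ≈ 0.059147.
z = 0.38662/0.059147 = 6.537.

z = 6.537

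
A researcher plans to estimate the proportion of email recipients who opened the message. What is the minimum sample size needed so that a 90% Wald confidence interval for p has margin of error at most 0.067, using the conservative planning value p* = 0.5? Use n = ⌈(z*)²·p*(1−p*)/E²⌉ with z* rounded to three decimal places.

For 90% confidence, z* = 1.645.
p*(1−p*) = 0.2500.
(z*)²·p*(1−p*)/E² = 2.706025·0.2500/0.004489 = 150.703.
Rounding up, n = 151.

n = 151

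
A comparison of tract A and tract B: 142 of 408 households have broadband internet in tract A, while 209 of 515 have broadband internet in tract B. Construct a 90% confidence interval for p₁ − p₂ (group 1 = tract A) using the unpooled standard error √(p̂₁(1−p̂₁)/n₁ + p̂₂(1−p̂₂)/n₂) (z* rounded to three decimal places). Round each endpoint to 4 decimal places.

(-0.1104, -0.0051)

p̂₁ = 142/408 = 0.34804, p̂₂ = 209/515 = 0.40583; p̂₁ − p̂₂ = -0.05779.
Unpooled SE = √(p̂₁(1−p̂₁)/n₁ + p̂₂(1−p̂₂)/n₂) = √(0.000556147 + 0.000468216) = 0.032006.
The 90% critical value is z* = 1.645. Margin = 1.645·0.032006 = 0.05265.
CI: -0.05779 ± 0.05265 = (-0.1104, -0.0051).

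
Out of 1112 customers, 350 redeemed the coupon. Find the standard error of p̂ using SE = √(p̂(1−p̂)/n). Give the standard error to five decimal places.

SE = 0.01393

p̂ = 350/1112 = 0.31475.
p̂(1−p̂) = 0.31475·0.68525 = 0.215682.
SE = √(0.215682/1112) = 0.01393.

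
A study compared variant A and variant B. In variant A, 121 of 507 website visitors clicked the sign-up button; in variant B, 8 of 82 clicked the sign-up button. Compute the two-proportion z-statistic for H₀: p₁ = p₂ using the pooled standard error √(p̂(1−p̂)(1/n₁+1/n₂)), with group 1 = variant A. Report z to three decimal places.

z = 2.866

p̂₁ = 121/507 = 0.23866, p̂₂ = 8/82 = 0.09756.
Pooling: p̂ = 129/589 = 0.21902.
Pooled SE = √[0.1710476·0.01416751] ≈ 0.049227.
z = 0.14110/0.049227 = 2.866.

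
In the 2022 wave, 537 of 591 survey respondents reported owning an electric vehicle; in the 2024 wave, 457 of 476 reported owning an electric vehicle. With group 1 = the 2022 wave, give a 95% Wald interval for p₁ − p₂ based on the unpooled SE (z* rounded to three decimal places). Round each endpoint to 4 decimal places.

p̂₁ = 537/591 = 0.90863, p̂₂ = 457/476 = 0.96008; p̂₁ − p̂₂ = -0.05145.
Unpooled SE = √(p̂₁(1−p̂₁)/n₁ + p̂₂(1−p̂₂)/n₂) = √(0.000140477 + 0.000080510) = 0.014866.
For 95% confidence, z* = 1.960. Margin = 1.960·0.014866 = 0.02914.
CI: -0.05145 ± 0.02914 = (-0.0806, -0.0223).

(-0.0806, -0.0223)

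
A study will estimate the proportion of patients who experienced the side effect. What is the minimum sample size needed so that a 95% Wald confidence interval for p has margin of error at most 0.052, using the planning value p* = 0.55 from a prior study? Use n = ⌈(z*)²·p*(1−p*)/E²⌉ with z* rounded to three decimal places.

The 95% critical value is z* = 1.960.
p*(1−p*) = 0.55·0.45 = 0.2475.
(z*)²·p*(1−p*)/E² = 3.841600·0.2475/0.002704 = 351.626.
Rounding up, n = 352.

n = 352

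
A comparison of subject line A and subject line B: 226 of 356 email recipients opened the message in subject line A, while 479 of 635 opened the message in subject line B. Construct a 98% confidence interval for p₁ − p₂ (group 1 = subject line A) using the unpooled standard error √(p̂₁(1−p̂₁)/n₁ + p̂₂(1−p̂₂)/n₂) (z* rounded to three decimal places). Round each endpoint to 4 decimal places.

(-0.1909, -0.0481)

p̂₁ = 0.63483, p̂₂ = 0.75433, so the observed difference is -0.11950.
SE = √(0.000651181 + 0.000291836) = √0.000943017 = 0.030709.
z* = 2.326 at the 98% level. Margin of error = 0.07143.
Interval: -0.11950 ± 0.07143 → (-0.1909, -0.0481).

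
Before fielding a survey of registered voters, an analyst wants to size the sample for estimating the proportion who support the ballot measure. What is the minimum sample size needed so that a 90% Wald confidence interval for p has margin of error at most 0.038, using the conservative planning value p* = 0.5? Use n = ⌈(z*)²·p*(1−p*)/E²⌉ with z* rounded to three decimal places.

z* = 1.645 at the 90% level.
p*(1−p*) = 0.50·0.50 = 0.2500.
Required n before rounding: 2.706025 × 0.2500 / 0.038² = 468.495.
Rounding up, n = 469.

n = 469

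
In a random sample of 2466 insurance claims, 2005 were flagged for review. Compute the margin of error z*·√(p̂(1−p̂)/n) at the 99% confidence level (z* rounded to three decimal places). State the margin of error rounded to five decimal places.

ME = 0.02022

p̂ = 2005/2466 = 0.81306.
SE(p̂) = √(0.81306·0.18694/2466) = 0.007851.
The 99% critical value is z* = 2.576.
So ME = 0.02022.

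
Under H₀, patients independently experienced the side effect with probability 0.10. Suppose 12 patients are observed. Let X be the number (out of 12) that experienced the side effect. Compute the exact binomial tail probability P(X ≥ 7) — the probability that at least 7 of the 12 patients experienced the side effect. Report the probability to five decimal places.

X ~ Binomial(n=12, p=0.10).
P(X ≥ 7) = Σ_{j=7}^{12} C(12,j)·0.10^j·0.90^{12−j}.
= 0.000047 + 0.000003 + 0.000000 + 0.000000 + 0.000000 + 0.000000 = 0.00005.

P = 0.00005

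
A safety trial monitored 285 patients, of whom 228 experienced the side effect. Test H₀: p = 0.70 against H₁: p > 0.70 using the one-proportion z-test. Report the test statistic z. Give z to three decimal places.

z = 3.684

Sample proportion p̂ = 228/285 = 0.80000.
Null standard error: √(0.70·0.30/285) = √0.000736842 = 0.027145.
z = (0.80000 − 0.70)/0.027145 = 0.10000/0.027145 = 3.684.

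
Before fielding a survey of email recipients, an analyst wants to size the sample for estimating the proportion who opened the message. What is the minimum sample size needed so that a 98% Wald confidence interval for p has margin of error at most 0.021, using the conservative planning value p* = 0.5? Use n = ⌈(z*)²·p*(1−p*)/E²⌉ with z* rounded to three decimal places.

n = 3068

The 98% critical value is z* = 2.326.
p*(1−p*) = 0.50·0.50 = 0.2500.
Required n before rounding: 5.410276 × 0.2500 / 0.021² = 3067.050.
Rounding up, n = 3068.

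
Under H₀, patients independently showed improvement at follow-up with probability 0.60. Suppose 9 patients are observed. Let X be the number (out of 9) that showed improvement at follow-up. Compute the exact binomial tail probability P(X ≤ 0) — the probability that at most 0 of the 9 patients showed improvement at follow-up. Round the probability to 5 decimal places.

X ~ Binomial(n=9, p=0.60).
P(X ≤ 0) = C(9,0)·0.60^0·0.40^9.
= 0.000262 = 0.00026.

P = 0.00026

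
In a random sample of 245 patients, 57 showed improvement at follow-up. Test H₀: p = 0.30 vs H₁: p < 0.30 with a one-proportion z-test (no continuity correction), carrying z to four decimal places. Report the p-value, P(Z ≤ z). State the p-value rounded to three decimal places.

p-value = 0.011

p̂ = 57/245 = 0.23265.
Null standard error: √(0.30·0.70/245) = √0.000857143 = 0.029277.
Test statistic (full precision, shown to 4 dp): z = (57/245 − 0.30)/SE₀ ≈ -2.3003.
p-value = P(Z ≤ z) with z = -2.3003 → 0.011.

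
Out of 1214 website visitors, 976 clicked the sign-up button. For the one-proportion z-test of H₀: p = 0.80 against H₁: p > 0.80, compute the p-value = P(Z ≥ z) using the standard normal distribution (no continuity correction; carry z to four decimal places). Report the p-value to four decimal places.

p-value = 0.3653

Sample proportion p̂ = 976/1214 = 0.80395.
SE₀ = √(0.80·0.20/1214) = 0.011480.
Test statistic (full precision, shown to 4 dp): z = (976/1214 − 0.80)/SE₀ ≈ 0.3444.
p-value = P(Z ≥ z) with z = 0.3444 → 0.3653.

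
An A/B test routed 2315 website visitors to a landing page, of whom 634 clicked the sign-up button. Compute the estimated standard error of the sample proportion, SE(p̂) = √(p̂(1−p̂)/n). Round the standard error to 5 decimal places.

SE = 0.00927

Sample proportion p̂ = 634/2315 = 0.27387.
p̂(1−p̂) = 0.198865.
SE = √(0.198865/2315) = 0.00927.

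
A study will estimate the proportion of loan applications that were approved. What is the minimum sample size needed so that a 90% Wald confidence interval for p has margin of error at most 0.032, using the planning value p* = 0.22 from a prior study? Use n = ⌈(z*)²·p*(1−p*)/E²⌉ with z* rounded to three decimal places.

For 90% confidence, z* = 1.645.
p*(1−p*) = 0.22·0.78 = 0.1716.
(z*)²·p*(1−p*)/E² = 2.706025·0.1716/0.001024 = 453.471.
⌈453.471⌉ = 454.

n = 454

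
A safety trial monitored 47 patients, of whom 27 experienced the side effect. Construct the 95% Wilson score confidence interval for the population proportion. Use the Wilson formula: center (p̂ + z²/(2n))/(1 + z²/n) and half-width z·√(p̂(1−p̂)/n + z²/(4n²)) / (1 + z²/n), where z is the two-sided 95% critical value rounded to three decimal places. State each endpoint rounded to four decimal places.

(0.4328, 0.7049)

Here p̂ = 27/47 = 0.57447 and z = 1.960 (z² = 3.841600).
Denominator 1 + z²/n = 1 + 3.841600/47 = 1.081736.
Adjusted center: (0.57447 + z²/(2n))/1.081736 = 0.56884.
Radicand: p̂(1−p̂)/n + z²/(4n²) = 0.005201160 + 0.000434767 = 0.005635927.
Half-width = 1.960·√0.005635927/1.081736 = 0.13602.
CI: 0.56884 ± 0.13602 = (0.4328, 0.7049).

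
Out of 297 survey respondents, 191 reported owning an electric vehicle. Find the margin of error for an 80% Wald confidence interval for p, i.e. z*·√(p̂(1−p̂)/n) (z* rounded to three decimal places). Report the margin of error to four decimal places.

ME = 0.0356

With x = 191 successes in n = 297, p̂ = 0.64310.
SE = √(p̂(1−p̂)/n) = √(0.229523/297) = 0.027799.
For 80% confidence, z* = 1.282.
So ME = 0.0356.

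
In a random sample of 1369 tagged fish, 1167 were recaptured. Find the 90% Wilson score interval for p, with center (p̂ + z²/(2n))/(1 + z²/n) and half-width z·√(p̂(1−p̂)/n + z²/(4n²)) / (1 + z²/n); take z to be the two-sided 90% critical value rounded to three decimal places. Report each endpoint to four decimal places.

(0.8360, 0.8675)

Here p̂ = 1167/1369 = 0.85245 and z = 1.645 (z² = 2.706025).
Denominator 1 + z²/n = 1 + 2.706025/1369 = 1.001977.
Center = (0.85245 + 0.000988)/1.001977 = 0.85175.
Radicand: p̂(1−p̂)/n + z²/(4n²) = 0.000091878 + 0.000000361 = 0.000092239.
Half-width = z·√(radicand)/denom = 1.645·0.009604/1.001977 = 0.01577.
Interval: 0.85175 ± 0.01577 → (0.8360, 0.8675).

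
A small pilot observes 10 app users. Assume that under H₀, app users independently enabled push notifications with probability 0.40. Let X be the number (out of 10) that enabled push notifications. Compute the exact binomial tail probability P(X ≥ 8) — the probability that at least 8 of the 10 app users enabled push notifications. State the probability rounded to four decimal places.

X ~ Binomial(n=10, p=0.40).
P(X ≥ 8) = C(10,8)·0.40^8·0.60^2 + C(10,9)·0.40^9·0.60^1 + C(10,10)·0.40^10·0.60^0.
= 0.010617 + 0.001573 + 0.000105 = 0.0123.

P = 0.0123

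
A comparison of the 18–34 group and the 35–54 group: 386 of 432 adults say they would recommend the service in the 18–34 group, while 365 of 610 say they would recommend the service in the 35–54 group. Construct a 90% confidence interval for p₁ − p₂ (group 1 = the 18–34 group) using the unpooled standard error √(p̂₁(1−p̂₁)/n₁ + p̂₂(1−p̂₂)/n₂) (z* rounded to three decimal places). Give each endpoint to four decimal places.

p̂₁ = 386/432 = 0.89352, p̂₂ = 365/610 = 0.59836; p̂₁ − p̂₂ = 0.29516.
Unpooled SE = √(p̂₁(1−p̂₁)/n₁ + p̂₂(1−p̂₂)/n₂) = √(0.000220239 + 0.000393976) = 0.024783.
The 90% critical value is z* = 1.645. Margin = 1.645·0.024783 = 0.04077.
Interval: 0.29516 ± 0.04077 → (0.2544, 0.3359).

(0.2544, 0.3359)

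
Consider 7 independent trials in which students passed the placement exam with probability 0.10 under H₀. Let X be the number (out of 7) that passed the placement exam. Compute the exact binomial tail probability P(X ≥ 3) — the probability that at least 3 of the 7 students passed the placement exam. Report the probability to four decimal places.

X ~ Binomial(n=7, p=0.10).
P(X ≥ 3) = Σ_{j=3}^{7} C(7,j)·0.10^j·0.90^{7−j}.
= 0.022964 + 0.002552 + 0.000170 + 0.000006 + 0.000000 = 0.0257.

P = 0.0257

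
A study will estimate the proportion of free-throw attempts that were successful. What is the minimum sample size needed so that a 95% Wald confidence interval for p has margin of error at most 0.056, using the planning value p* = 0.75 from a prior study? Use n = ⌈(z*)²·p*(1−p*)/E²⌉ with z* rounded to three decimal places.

n = 230

For 95% confidence, z* = 1.960.
p*(1−p*) = 0.1875.
Required n before rounding: 3.841600 × 0.1875 / 0.056² = 229.687.
Rounding up, n = 230.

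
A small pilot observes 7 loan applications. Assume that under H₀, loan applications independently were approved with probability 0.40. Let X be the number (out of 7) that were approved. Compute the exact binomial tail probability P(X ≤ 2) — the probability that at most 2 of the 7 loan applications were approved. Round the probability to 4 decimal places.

X ~ Binomial(n=7, p=0.40).
P(X ≤ 2) = C(7,0)·0.40^0·0.60^7 + C(7,1)·0.40^1·0.60^6 + C(7,2)·0.40^2·0.60^5.
= 0.027994 + 0.130637 + 0.261274 = 0.4199.

P = 0.4199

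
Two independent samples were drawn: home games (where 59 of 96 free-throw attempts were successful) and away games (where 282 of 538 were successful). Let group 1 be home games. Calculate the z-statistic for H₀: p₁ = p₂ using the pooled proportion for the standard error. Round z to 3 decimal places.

z = 1.637

Sample proportions: p̂₁ = 59/96 = 0.61458 and p̂₂ = 282/538 = 0.52416.
Pooled p̂ = (59+282)/(96+538) = 341/634 = 0.53785.
SE = √[p̂(1−p̂)(1/n₁+1/n₂)] = √[0.53785·0.46215·(1/96+1/538)] ≈ 0.055238.
z = 0.09042/0.055238 = 1.637.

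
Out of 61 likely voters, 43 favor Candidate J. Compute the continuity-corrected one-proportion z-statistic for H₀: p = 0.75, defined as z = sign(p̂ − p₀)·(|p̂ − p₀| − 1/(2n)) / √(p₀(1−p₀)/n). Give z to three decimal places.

z = -0.665

Sample proportion p̂ = 43/61 = 0.70492. p̂ − p₀ = -0.045082.
Continuity correction 1/(2n) = 1/122 = 0.008197.
Corrected numerator: |-0.045082| − 0.008197 = 0.036885.
Under H₀, SE = √(p₀(1−p₀)/n) = √(0.75·0.25/61) = √0.003073770 = 0.055442.
z = −0.036885/0.055442 = -0.665.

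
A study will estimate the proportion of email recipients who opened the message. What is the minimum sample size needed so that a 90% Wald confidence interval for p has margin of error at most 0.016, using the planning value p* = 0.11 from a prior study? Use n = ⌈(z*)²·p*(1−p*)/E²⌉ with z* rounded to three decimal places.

The 90% critical value is z* = 1.645.
p*(1−p*) = 0.0979.
Required n before rounding: 2.706025 × 0.0979 / 0.016² = 1034.843.
⌈1034.843⌉ = 1035.

n = 1035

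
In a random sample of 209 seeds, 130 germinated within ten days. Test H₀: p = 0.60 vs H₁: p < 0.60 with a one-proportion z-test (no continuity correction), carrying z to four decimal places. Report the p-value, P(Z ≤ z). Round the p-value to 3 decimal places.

p̂ = 130/209 = 0.62201.
Null standard error: √(0.60·0.40/209) = √0.001148325 = 0.033887.
z = (p̂ − p₀)/SE = (130/209 − 0.60)/0.033887 ≈ 0.6495.
From the standard normal, P(Z ≤ z) = 0.742.

p-value = 0.742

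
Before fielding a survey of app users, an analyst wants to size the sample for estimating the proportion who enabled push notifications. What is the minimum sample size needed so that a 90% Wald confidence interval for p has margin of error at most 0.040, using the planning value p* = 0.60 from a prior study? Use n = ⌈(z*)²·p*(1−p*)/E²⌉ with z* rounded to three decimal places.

For 90% confidence, z* = 1.645.
p*(1−p*) = 0.2400.
Required n before rounding: 2.706025 × 0.2400 / 0.040² = 405.904.
⌈405.904⌉ = 406.

n = 406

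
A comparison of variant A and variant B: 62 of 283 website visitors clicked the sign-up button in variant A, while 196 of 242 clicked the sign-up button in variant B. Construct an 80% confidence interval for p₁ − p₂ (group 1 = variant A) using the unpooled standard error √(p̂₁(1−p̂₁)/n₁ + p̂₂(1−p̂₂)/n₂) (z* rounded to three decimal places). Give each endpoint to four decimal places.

(-0.6360, -0.5457)

p̂₁ = 0.21908, p̂₂ = 0.80992, so the observed difference is -0.59084.
SE = √(0.000604539 + 0.000636162) = √0.001240701 = 0.035224.
The 80% critical value is z* = 1.282. Margin = 1.282·0.035224 = 0.04516.
So the interval runs from -0.6360 to -0.5457.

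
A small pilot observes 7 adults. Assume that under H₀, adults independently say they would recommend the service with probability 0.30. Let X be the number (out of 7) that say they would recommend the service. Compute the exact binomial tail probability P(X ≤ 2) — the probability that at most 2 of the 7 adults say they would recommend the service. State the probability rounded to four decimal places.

X ~ Binomial(n=7, p=0.30).
P(X ≤ 2) = C(7,0)·0.30^0·0.70^7 + C(7,1)·0.30^1·0.70^6 + C(7,2)·0.30^2·0.70^5.
= 0.082354 + 0.247063 + 0.317652 = 0.6471.

P = 0.6471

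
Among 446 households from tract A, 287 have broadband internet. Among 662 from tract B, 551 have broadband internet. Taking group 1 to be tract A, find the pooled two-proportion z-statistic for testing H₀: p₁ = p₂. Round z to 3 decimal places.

z = -7.180

p̂₁ = 287/446 = 0.64350, p̂₂ = 551/662 = 0.83233.
Pooling: p̂ = 838/1108 = 0.75632.
Pooled SE = √[0.1843012·0.00375273] ≈ 0.026299.
z = -0.18883/0.026299 = -7.180.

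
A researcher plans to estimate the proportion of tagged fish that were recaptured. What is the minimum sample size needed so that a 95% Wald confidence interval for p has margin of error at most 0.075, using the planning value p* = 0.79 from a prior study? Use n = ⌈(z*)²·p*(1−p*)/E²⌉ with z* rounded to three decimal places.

The 95% critical value is z* = 1.960.
p*(1−p*) = 0.1659.
(z*)²·p*(1−p*)/E² = 3.841600·0.1659/0.005625 = 113.302.
Rounding up, n = 114.

n = 114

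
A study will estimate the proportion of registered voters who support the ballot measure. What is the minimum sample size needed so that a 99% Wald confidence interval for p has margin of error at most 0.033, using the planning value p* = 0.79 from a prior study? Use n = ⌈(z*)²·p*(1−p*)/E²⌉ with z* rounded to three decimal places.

z* = 2.576 at the 99% level.
p*(1−p*) = 0.79·0.21 = 0.1659.
Required n before rounding: 6.635776 × 0.1659 / 0.033² = 1010.905.
⌈1010.905⌉ = 1011.

n = 1011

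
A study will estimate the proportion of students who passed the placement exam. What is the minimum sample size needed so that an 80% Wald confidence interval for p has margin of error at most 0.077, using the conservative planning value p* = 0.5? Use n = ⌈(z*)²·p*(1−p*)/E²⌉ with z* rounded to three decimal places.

n = 70

z* = 1.282 at the 80% level.
p*(1−p*) = 0.2500.
(z*)²·p*(1−p*)/E² = 1.643524·0.2500/0.005929 = 69.300.
⌈69.300⌉ = 70.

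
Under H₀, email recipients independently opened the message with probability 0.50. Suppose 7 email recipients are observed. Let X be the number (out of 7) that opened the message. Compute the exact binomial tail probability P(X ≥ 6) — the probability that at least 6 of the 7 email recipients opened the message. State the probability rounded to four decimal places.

P = 0.0625

X is binomial with n = 7 and p = 0.50.
P(X ≥ 6) = C(7,6)·0.50^6·0.50^1 + C(7,7)·0.50^7·0.50^0.
= 0.054688 + 0.007812 = 0.0625.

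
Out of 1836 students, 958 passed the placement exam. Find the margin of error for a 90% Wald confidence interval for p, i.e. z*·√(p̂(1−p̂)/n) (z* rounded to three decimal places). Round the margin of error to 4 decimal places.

p̂ = 958/1836 = 0.52179.
Standard error of p̂: √(0.249525/1836) = √0.000135907 = 0.011658.
z* = 1.645 at the 90% level.
ME = 1.645·0.011658 = 0.0192.

ME = 0.0192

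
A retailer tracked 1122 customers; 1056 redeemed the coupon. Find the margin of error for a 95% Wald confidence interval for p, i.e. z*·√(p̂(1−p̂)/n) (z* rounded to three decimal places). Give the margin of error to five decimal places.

Sample proportion p̂ = 1056/1122 = 0.94118.
SE = √(p̂(1−p̂)/n) = √(0.055363/1122) = 0.007024.
The 95% critical value is z* = 1.960.
So ME = 0.01377.

ME = 0.01377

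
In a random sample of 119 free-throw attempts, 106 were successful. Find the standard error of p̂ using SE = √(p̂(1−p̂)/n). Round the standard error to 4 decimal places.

SE = 0.0286

The sample proportion is 106/119 = 0.89076.
p̂(1−p̂) = 0.097307.
SE = √(0.097307/119) = √0.000817706 = 0.0286.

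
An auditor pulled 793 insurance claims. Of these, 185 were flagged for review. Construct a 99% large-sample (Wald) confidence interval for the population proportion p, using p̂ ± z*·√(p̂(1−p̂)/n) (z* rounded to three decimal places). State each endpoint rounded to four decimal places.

(0.1946, 0.2720)

p̂ = 185/793 = 0.23329.
SE = √(p̂(1−p̂)/n) = √(0.178866/793) = 0.015019.
The 99% critical value is z* = 2.576.
Margin = 2.576·0.015019 = 0.03869.
Interval: 0.23329 ± 0.03869 → (0.1946, 0.2720).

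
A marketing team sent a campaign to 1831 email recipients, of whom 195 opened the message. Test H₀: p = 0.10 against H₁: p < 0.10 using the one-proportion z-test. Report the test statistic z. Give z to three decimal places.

z = 0.927

With x = 195 successes in n = 1831, p̂ = 0.10650.
SE₀ = √(0.10·0.90/1831) = 0.007011.
z = (0.10650 − 0.10)/0.007011 = 0.00650/0.007011 = 0.927.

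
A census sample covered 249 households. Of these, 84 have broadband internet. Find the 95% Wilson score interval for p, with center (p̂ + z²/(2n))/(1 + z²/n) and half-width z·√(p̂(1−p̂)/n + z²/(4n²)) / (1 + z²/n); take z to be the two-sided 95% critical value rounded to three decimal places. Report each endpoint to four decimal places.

Here p̂ = 84/249 = 0.33735 and z = 1.960 (z² = 3.841600).
1 + z²/n = 1.015428.
Adjusted center: (0.33735 + z²/(2n))/1.015428 = 0.33982.
Radicand: p̂(1−p̂)/n + z²/(4n²) = 0.000897770 + 0.000015490 = 0.000913260.
Half-width = z·√(radicand)/denom = 1.960·0.030220/1.015428 = 0.05833.
CI: 0.33982 ± 0.05833 = (0.2815, 0.3982).

(0.2815, 0.3982)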